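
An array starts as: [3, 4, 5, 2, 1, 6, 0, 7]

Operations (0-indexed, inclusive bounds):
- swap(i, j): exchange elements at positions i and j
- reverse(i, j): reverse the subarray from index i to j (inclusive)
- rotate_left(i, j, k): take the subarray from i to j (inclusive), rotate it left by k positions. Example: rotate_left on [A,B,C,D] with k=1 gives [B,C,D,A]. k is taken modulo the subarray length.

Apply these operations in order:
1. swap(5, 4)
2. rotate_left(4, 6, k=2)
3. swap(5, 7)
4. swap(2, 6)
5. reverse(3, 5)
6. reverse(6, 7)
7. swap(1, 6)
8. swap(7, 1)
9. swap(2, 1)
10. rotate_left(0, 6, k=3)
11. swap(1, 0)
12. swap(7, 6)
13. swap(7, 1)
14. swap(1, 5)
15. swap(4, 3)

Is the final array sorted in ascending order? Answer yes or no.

Answer: yes

Derivation:
After 1 (swap(5, 4)): [3, 4, 5, 2, 6, 1, 0, 7]
After 2 (rotate_left(4, 6, k=2)): [3, 4, 5, 2, 0, 6, 1, 7]
After 3 (swap(5, 7)): [3, 4, 5, 2, 0, 7, 1, 6]
After 4 (swap(2, 6)): [3, 4, 1, 2, 0, 7, 5, 6]
After 5 (reverse(3, 5)): [3, 4, 1, 7, 0, 2, 5, 6]
After 6 (reverse(6, 7)): [3, 4, 1, 7, 0, 2, 6, 5]
After 7 (swap(1, 6)): [3, 6, 1, 7, 0, 2, 4, 5]
After 8 (swap(7, 1)): [3, 5, 1, 7, 0, 2, 4, 6]
After 9 (swap(2, 1)): [3, 1, 5, 7, 0, 2, 4, 6]
After 10 (rotate_left(0, 6, k=3)): [7, 0, 2, 4, 3, 1, 5, 6]
After 11 (swap(1, 0)): [0, 7, 2, 4, 3, 1, 5, 6]
After 12 (swap(7, 6)): [0, 7, 2, 4, 3, 1, 6, 5]
After 13 (swap(7, 1)): [0, 5, 2, 4, 3, 1, 6, 7]
After 14 (swap(1, 5)): [0, 1, 2, 4, 3, 5, 6, 7]
After 15 (swap(4, 3)): [0, 1, 2, 3, 4, 5, 6, 7]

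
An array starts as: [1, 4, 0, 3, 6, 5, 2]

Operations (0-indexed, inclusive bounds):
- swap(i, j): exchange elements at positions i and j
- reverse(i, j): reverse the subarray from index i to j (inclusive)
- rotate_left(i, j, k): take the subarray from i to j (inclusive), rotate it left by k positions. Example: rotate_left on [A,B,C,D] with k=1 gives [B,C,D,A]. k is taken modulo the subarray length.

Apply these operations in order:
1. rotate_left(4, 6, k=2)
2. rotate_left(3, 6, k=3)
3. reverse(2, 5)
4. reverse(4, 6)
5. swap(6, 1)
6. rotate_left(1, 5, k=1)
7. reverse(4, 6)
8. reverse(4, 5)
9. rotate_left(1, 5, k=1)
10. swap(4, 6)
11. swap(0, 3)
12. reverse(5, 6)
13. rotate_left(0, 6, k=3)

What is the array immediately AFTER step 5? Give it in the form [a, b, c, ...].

Answer: [1, 5, 2, 3, 6, 0, 4]

Derivation:
After 1 (rotate_left(4, 6, k=2)): [1, 4, 0, 3, 2, 6, 5]
After 2 (rotate_left(3, 6, k=3)): [1, 4, 0, 5, 3, 2, 6]
After 3 (reverse(2, 5)): [1, 4, 2, 3, 5, 0, 6]
After 4 (reverse(4, 6)): [1, 4, 2, 3, 6, 0, 5]
After 5 (swap(6, 1)): [1, 5, 2, 3, 6, 0, 4]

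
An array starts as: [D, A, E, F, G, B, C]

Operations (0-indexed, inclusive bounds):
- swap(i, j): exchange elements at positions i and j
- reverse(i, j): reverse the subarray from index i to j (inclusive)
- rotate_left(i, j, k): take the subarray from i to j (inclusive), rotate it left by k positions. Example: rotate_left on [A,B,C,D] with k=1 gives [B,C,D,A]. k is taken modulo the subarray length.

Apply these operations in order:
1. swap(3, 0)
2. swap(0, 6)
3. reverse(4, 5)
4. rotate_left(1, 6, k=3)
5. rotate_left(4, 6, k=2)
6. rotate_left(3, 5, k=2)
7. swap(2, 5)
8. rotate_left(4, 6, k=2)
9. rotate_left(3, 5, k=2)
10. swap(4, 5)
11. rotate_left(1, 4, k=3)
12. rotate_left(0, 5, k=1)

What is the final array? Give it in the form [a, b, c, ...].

After 1 (swap(3, 0)): [F, A, E, D, G, B, C]
After 2 (swap(0, 6)): [C, A, E, D, G, B, F]
After 3 (reverse(4, 5)): [C, A, E, D, B, G, F]
After 4 (rotate_left(1, 6, k=3)): [C, B, G, F, A, E, D]
After 5 (rotate_left(4, 6, k=2)): [C, B, G, F, D, A, E]
After 6 (rotate_left(3, 5, k=2)): [C, B, G, A, F, D, E]
After 7 (swap(2, 5)): [C, B, D, A, F, G, E]
After 8 (rotate_left(4, 6, k=2)): [C, B, D, A, E, F, G]
After 9 (rotate_left(3, 5, k=2)): [C, B, D, F, A, E, G]
After 10 (swap(4, 5)): [C, B, D, F, E, A, G]
After 11 (rotate_left(1, 4, k=3)): [C, E, B, D, F, A, G]
After 12 (rotate_left(0, 5, k=1)): [E, B, D, F, A, C, G]

Answer: [E, B, D, F, A, C, G]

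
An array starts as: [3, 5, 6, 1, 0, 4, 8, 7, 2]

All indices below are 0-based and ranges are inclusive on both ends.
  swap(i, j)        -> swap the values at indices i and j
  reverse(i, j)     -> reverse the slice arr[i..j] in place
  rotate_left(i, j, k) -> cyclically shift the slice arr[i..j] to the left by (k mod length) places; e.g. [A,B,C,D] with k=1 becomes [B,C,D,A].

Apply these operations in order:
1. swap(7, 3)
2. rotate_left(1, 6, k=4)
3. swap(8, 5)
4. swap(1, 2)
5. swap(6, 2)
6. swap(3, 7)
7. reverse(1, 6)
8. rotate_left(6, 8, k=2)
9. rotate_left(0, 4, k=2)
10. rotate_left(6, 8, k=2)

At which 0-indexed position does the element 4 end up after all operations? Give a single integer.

Answer: 4

Derivation:
After 1 (swap(7, 3)): [3, 5, 6, 7, 0, 4, 8, 1, 2]
After 2 (rotate_left(1, 6, k=4)): [3, 4, 8, 5, 6, 7, 0, 1, 2]
After 3 (swap(8, 5)): [3, 4, 8, 5, 6, 2, 0, 1, 7]
After 4 (swap(1, 2)): [3, 8, 4, 5, 6, 2, 0, 1, 7]
After 5 (swap(6, 2)): [3, 8, 0, 5, 6, 2, 4, 1, 7]
After 6 (swap(3, 7)): [3, 8, 0, 1, 6, 2, 4, 5, 7]
After 7 (reverse(1, 6)): [3, 4, 2, 6, 1, 0, 8, 5, 7]
After 8 (rotate_left(6, 8, k=2)): [3, 4, 2, 6, 1, 0, 7, 8, 5]
After 9 (rotate_left(0, 4, k=2)): [2, 6, 1, 3, 4, 0, 7, 8, 5]
After 10 (rotate_left(6, 8, k=2)): [2, 6, 1, 3, 4, 0, 5, 7, 8]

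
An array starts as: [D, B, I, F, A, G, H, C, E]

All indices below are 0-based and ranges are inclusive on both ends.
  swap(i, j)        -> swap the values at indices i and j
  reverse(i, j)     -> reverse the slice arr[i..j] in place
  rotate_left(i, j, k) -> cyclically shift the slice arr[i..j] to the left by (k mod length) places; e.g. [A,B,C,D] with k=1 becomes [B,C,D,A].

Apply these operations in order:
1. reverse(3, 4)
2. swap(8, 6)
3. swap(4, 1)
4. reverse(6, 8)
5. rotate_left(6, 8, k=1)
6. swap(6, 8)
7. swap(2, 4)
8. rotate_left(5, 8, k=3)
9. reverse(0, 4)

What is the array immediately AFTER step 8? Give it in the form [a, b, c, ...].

Answer: [D, F, B, A, I, C, G, H, E]

Derivation:
After 1 (reverse(3, 4)): [D, B, I, A, F, G, H, C, E]
After 2 (swap(8, 6)): [D, B, I, A, F, G, E, C, H]
After 3 (swap(4, 1)): [D, F, I, A, B, G, E, C, H]
After 4 (reverse(6, 8)): [D, F, I, A, B, G, H, C, E]
After 5 (rotate_left(6, 8, k=1)): [D, F, I, A, B, G, C, E, H]
After 6 (swap(6, 8)): [D, F, I, A, B, G, H, E, C]
After 7 (swap(2, 4)): [D, F, B, A, I, G, H, E, C]
After 8 (rotate_left(5, 8, k=3)): [D, F, B, A, I, C, G, H, E]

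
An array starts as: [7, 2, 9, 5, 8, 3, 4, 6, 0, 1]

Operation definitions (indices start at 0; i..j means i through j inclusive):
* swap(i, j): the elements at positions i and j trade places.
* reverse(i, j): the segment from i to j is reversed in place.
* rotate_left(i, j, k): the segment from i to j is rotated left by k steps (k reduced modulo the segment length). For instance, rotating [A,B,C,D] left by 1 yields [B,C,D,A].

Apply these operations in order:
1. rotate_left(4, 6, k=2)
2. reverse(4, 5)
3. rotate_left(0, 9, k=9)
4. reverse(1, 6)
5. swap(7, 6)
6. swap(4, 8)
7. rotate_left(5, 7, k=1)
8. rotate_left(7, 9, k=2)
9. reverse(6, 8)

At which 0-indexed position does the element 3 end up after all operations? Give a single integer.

Answer: 5

Derivation:
After 1 (rotate_left(4, 6, k=2)): [7, 2, 9, 5, 4, 8, 3, 6, 0, 1]
After 2 (reverse(4, 5)): [7, 2, 9, 5, 8, 4, 3, 6, 0, 1]
After 3 (rotate_left(0, 9, k=9)): [1, 7, 2, 9, 5, 8, 4, 3, 6, 0]
After 4 (reverse(1, 6)): [1, 4, 8, 5, 9, 2, 7, 3, 6, 0]
After 5 (swap(7, 6)): [1, 4, 8, 5, 9, 2, 3, 7, 6, 0]
After 6 (swap(4, 8)): [1, 4, 8, 5, 6, 2, 3, 7, 9, 0]
After 7 (rotate_left(5, 7, k=1)): [1, 4, 8, 5, 6, 3, 7, 2, 9, 0]
After 8 (rotate_left(7, 9, k=2)): [1, 4, 8, 5, 6, 3, 7, 0, 2, 9]
After 9 (reverse(6, 8)): [1, 4, 8, 5, 6, 3, 2, 0, 7, 9]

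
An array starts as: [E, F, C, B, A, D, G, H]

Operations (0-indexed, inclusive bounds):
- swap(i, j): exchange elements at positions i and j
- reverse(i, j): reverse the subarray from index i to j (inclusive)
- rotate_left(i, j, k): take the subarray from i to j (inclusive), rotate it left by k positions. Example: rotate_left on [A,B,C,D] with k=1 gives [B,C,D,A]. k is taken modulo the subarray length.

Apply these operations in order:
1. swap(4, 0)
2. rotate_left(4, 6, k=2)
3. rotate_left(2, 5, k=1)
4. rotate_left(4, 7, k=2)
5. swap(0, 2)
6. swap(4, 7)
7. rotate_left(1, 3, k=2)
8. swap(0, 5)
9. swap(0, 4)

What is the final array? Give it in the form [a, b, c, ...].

Answer: [C, G, F, A, H, B, E, D]

Derivation:
After 1 (swap(4, 0)): [A, F, C, B, E, D, G, H]
After 2 (rotate_left(4, 6, k=2)): [A, F, C, B, G, E, D, H]
After 3 (rotate_left(2, 5, k=1)): [A, F, B, G, E, C, D, H]
After 4 (rotate_left(4, 7, k=2)): [A, F, B, G, D, H, E, C]
After 5 (swap(0, 2)): [B, F, A, G, D, H, E, C]
After 6 (swap(4, 7)): [B, F, A, G, C, H, E, D]
After 7 (rotate_left(1, 3, k=2)): [B, G, F, A, C, H, E, D]
After 8 (swap(0, 5)): [H, G, F, A, C, B, E, D]
After 9 (swap(0, 4)): [C, G, F, A, H, B, E, D]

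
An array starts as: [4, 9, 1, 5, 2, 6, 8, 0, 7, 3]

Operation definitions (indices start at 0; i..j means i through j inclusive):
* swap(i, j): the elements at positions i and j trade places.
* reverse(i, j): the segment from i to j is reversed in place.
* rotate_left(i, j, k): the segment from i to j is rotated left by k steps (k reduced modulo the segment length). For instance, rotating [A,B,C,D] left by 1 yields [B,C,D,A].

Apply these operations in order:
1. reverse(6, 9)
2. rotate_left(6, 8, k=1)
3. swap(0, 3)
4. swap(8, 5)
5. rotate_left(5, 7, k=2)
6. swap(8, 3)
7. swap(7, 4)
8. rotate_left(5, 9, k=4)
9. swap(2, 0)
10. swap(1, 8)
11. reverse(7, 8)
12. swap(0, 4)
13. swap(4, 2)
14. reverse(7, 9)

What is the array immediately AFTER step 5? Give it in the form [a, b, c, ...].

Answer: [5, 9, 1, 4, 2, 0, 3, 7, 6, 8]

Derivation:
After 1 (reverse(6, 9)): [4, 9, 1, 5, 2, 6, 3, 7, 0, 8]
After 2 (rotate_left(6, 8, k=1)): [4, 9, 1, 5, 2, 6, 7, 0, 3, 8]
After 3 (swap(0, 3)): [5, 9, 1, 4, 2, 6, 7, 0, 3, 8]
After 4 (swap(8, 5)): [5, 9, 1, 4, 2, 3, 7, 0, 6, 8]
After 5 (rotate_left(5, 7, k=2)): [5, 9, 1, 4, 2, 0, 3, 7, 6, 8]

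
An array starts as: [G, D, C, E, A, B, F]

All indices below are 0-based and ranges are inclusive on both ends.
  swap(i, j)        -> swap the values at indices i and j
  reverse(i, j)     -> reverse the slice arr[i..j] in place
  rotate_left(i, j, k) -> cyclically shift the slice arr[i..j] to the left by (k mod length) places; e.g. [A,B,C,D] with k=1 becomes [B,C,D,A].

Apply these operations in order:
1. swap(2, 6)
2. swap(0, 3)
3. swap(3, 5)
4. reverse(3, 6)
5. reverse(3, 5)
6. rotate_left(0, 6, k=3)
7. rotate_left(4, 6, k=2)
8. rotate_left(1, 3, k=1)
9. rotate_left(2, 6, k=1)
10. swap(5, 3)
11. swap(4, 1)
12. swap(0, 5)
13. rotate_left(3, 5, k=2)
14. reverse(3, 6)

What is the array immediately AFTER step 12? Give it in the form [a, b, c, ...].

Answer: [F, E, G, D, C, A, B]

Derivation:
After 1 (swap(2, 6)): [G, D, F, E, A, B, C]
After 2 (swap(0, 3)): [E, D, F, G, A, B, C]
After 3 (swap(3, 5)): [E, D, F, B, A, G, C]
After 4 (reverse(3, 6)): [E, D, F, C, G, A, B]
After 5 (reverse(3, 5)): [E, D, F, A, G, C, B]
After 6 (rotate_left(0, 6, k=3)): [A, G, C, B, E, D, F]
After 7 (rotate_left(4, 6, k=2)): [A, G, C, B, F, E, D]
After 8 (rotate_left(1, 3, k=1)): [A, C, B, G, F, E, D]
After 9 (rotate_left(2, 6, k=1)): [A, C, G, F, E, D, B]
After 10 (swap(5, 3)): [A, C, G, D, E, F, B]
After 11 (swap(4, 1)): [A, E, G, D, C, F, B]
After 12 (swap(0, 5)): [F, E, G, D, C, A, B]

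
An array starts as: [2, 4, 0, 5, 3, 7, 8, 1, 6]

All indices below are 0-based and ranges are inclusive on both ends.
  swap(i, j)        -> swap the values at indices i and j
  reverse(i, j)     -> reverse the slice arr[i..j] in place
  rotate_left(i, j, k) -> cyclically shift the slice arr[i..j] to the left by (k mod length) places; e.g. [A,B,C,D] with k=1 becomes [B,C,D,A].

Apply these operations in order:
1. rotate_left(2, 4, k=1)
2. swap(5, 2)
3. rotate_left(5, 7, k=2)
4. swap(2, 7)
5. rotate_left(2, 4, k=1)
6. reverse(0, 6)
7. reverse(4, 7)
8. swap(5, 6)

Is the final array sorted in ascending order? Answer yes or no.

After 1 (rotate_left(2, 4, k=1)): [2, 4, 5, 3, 0, 7, 8, 1, 6]
After 2 (swap(5, 2)): [2, 4, 7, 3, 0, 5, 8, 1, 6]
After 3 (rotate_left(5, 7, k=2)): [2, 4, 7, 3, 0, 1, 5, 8, 6]
After 4 (swap(2, 7)): [2, 4, 8, 3, 0, 1, 5, 7, 6]
After 5 (rotate_left(2, 4, k=1)): [2, 4, 3, 0, 8, 1, 5, 7, 6]
After 6 (reverse(0, 6)): [5, 1, 8, 0, 3, 4, 2, 7, 6]
After 7 (reverse(4, 7)): [5, 1, 8, 0, 7, 2, 4, 3, 6]
After 8 (swap(5, 6)): [5, 1, 8, 0, 7, 4, 2, 3, 6]

Answer: no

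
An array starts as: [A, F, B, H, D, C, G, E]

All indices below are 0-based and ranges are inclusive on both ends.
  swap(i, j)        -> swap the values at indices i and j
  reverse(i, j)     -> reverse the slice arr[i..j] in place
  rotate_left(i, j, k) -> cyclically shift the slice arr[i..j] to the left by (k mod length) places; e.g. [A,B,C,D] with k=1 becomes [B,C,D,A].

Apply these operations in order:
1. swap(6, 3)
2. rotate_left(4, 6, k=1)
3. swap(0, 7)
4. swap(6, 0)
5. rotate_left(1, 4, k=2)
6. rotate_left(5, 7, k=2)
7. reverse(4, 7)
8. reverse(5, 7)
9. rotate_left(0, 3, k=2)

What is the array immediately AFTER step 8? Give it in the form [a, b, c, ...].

Answer: [D, G, C, F, E, B, A, H]

Derivation:
After 1 (swap(6, 3)): [A, F, B, G, D, C, H, E]
After 2 (rotate_left(4, 6, k=1)): [A, F, B, G, C, H, D, E]
After 3 (swap(0, 7)): [E, F, B, G, C, H, D, A]
After 4 (swap(6, 0)): [D, F, B, G, C, H, E, A]
After 5 (rotate_left(1, 4, k=2)): [D, G, C, F, B, H, E, A]
After 6 (rotate_left(5, 7, k=2)): [D, G, C, F, B, A, H, E]
After 7 (reverse(4, 7)): [D, G, C, F, E, H, A, B]
After 8 (reverse(5, 7)): [D, G, C, F, E, B, A, H]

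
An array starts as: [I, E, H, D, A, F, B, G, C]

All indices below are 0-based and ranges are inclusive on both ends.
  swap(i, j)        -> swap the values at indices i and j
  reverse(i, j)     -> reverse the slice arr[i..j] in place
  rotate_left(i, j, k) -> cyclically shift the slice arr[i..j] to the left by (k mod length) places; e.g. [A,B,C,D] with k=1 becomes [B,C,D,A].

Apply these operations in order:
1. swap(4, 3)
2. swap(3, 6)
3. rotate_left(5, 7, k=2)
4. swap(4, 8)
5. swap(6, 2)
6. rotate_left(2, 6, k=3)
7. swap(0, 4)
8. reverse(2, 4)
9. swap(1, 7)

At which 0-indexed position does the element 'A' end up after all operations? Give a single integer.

Answer: 1

Derivation:
After 1 (swap(4, 3)): [I, E, H, A, D, F, B, G, C]
After 2 (swap(3, 6)): [I, E, H, B, D, F, A, G, C]
After 3 (rotate_left(5, 7, k=2)): [I, E, H, B, D, G, F, A, C]
After 4 (swap(4, 8)): [I, E, H, B, C, G, F, A, D]
After 5 (swap(6, 2)): [I, E, F, B, C, G, H, A, D]
After 6 (rotate_left(2, 6, k=3)): [I, E, G, H, F, B, C, A, D]
After 7 (swap(0, 4)): [F, E, G, H, I, B, C, A, D]
After 8 (reverse(2, 4)): [F, E, I, H, G, B, C, A, D]
After 9 (swap(1, 7)): [F, A, I, H, G, B, C, E, D]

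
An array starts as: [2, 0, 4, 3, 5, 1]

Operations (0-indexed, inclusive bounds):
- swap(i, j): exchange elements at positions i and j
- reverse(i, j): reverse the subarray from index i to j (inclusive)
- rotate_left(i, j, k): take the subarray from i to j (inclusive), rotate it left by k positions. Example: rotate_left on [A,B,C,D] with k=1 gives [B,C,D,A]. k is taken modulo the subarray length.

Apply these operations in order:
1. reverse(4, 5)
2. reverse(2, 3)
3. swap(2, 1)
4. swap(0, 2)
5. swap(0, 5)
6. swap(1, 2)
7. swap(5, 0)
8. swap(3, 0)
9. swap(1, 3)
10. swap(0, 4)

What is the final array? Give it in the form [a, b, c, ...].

Answer: [1, 0, 3, 2, 4, 5]

Derivation:
After 1 (reverse(4, 5)): [2, 0, 4, 3, 1, 5]
After 2 (reverse(2, 3)): [2, 0, 3, 4, 1, 5]
After 3 (swap(2, 1)): [2, 3, 0, 4, 1, 5]
After 4 (swap(0, 2)): [0, 3, 2, 4, 1, 5]
After 5 (swap(0, 5)): [5, 3, 2, 4, 1, 0]
After 6 (swap(1, 2)): [5, 2, 3, 4, 1, 0]
After 7 (swap(5, 0)): [0, 2, 3, 4, 1, 5]
After 8 (swap(3, 0)): [4, 2, 3, 0, 1, 5]
After 9 (swap(1, 3)): [4, 0, 3, 2, 1, 5]
After 10 (swap(0, 4)): [1, 0, 3, 2, 4, 5]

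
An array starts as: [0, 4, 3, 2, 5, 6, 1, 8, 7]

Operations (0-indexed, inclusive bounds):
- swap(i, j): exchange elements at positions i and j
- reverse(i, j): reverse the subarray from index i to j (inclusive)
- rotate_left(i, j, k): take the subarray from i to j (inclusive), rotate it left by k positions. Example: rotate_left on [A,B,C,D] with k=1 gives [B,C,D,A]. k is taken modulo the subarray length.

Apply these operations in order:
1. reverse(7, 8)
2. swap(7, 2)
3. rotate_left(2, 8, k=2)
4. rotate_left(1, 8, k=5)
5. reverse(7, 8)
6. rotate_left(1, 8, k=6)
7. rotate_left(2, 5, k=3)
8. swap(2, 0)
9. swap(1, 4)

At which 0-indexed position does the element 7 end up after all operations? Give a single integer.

After 1 (reverse(7, 8)): [0, 4, 3, 2, 5, 6, 1, 7, 8]
After 2 (swap(7, 2)): [0, 4, 7, 2, 5, 6, 1, 3, 8]
After 3 (rotate_left(2, 8, k=2)): [0, 4, 5, 6, 1, 3, 8, 7, 2]
After 4 (rotate_left(1, 8, k=5)): [0, 8, 7, 2, 4, 5, 6, 1, 3]
After 5 (reverse(7, 8)): [0, 8, 7, 2, 4, 5, 6, 3, 1]
After 6 (rotate_left(1, 8, k=6)): [0, 3, 1, 8, 7, 2, 4, 5, 6]
After 7 (rotate_left(2, 5, k=3)): [0, 3, 2, 1, 8, 7, 4, 5, 6]
After 8 (swap(2, 0)): [2, 3, 0, 1, 8, 7, 4, 5, 6]
After 9 (swap(1, 4)): [2, 8, 0, 1, 3, 7, 4, 5, 6]

Answer: 5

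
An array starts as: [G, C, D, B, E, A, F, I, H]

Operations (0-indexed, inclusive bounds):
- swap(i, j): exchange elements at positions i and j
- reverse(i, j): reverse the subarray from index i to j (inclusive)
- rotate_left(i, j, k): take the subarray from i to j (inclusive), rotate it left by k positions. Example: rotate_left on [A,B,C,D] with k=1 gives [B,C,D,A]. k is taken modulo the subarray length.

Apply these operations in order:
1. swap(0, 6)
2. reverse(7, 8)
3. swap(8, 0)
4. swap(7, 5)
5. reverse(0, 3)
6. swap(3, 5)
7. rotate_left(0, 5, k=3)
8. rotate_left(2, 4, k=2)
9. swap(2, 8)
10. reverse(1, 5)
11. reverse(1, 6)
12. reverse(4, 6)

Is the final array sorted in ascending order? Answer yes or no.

Answer: no

Derivation:
After 1 (swap(0, 6)): [F, C, D, B, E, A, G, I, H]
After 2 (reverse(7, 8)): [F, C, D, B, E, A, G, H, I]
After 3 (swap(8, 0)): [I, C, D, B, E, A, G, H, F]
After 4 (swap(7, 5)): [I, C, D, B, E, H, G, A, F]
After 5 (reverse(0, 3)): [B, D, C, I, E, H, G, A, F]
After 6 (swap(3, 5)): [B, D, C, H, E, I, G, A, F]
After 7 (rotate_left(0, 5, k=3)): [H, E, I, B, D, C, G, A, F]
After 8 (rotate_left(2, 4, k=2)): [H, E, D, I, B, C, G, A, F]
After 9 (swap(2, 8)): [H, E, F, I, B, C, G, A, D]
After 10 (reverse(1, 5)): [H, C, B, I, F, E, G, A, D]
After 11 (reverse(1, 6)): [H, G, E, F, I, B, C, A, D]
After 12 (reverse(4, 6)): [H, G, E, F, C, B, I, A, D]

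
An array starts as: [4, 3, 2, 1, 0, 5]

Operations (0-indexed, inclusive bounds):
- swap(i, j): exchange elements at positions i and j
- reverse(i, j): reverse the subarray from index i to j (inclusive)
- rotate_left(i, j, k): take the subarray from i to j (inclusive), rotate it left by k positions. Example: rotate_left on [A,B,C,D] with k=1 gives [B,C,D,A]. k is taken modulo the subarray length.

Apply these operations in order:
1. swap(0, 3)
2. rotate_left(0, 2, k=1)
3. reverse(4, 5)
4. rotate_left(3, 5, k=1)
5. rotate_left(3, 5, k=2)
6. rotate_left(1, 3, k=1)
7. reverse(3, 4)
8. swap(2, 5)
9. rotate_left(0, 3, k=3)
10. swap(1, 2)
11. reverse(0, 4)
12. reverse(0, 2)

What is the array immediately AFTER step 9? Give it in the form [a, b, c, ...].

After 1 (swap(0, 3)): [1, 3, 2, 4, 0, 5]
After 2 (rotate_left(0, 2, k=1)): [3, 2, 1, 4, 0, 5]
After 3 (reverse(4, 5)): [3, 2, 1, 4, 5, 0]
After 4 (rotate_left(3, 5, k=1)): [3, 2, 1, 5, 0, 4]
After 5 (rotate_left(3, 5, k=2)): [3, 2, 1, 4, 5, 0]
After 6 (rotate_left(1, 3, k=1)): [3, 1, 4, 2, 5, 0]
After 7 (reverse(3, 4)): [3, 1, 4, 5, 2, 0]
After 8 (swap(2, 5)): [3, 1, 0, 5, 2, 4]
After 9 (rotate_left(0, 3, k=3)): [5, 3, 1, 0, 2, 4]

Answer: [5, 3, 1, 0, 2, 4]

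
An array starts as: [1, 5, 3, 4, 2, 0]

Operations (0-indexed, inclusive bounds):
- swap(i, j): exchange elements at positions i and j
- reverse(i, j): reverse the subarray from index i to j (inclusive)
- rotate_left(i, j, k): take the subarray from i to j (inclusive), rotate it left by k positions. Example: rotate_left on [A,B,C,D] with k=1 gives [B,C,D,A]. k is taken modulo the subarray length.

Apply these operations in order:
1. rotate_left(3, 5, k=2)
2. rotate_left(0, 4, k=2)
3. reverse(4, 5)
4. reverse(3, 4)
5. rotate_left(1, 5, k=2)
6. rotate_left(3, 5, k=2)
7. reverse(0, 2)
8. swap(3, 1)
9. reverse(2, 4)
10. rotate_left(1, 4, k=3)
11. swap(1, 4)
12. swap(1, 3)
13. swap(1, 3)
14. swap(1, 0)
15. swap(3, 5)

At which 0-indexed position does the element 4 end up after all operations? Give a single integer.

Answer: 2

Derivation:
After 1 (rotate_left(3, 5, k=2)): [1, 5, 3, 0, 4, 2]
After 2 (rotate_left(0, 4, k=2)): [3, 0, 4, 1, 5, 2]
After 3 (reverse(4, 5)): [3, 0, 4, 1, 2, 5]
After 4 (reverse(3, 4)): [3, 0, 4, 2, 1, 5]
After 5 (rotate_left(1, 5, k=2)): [3, 2, 1, 5, 0, 4]
After 6 (rotate_left(3, 5, k=2)): [3, 2, 1, 4, 5, 0]
After 7 (reverse(0, 2)): [1, 2, 3, 4, 5, 0]
After 8 (swap(3, 1)): [1, 4, 3, 2, 5, 0]
After 9 (reverse(2, 4)): [1, 4, 5, 2, 3, 0]
After 10 (rotate_left(1, 4, k=3)): [1, 3, 4, 5, 2, 0]
After 11 (swap(1, 4)): [1, 2, 4, 5, 3, 0]
After 12 (swap(1, 3)): [1, 5, 4, 2, 3, 0]
After 13 (swap(1, 3)): [1, 2, 4, 5, 3, 0]
After 14 (swap(1, 0)): [2, 1, 4, 5, 3, 0]
After 15 (swap(3, 5)): [2, 1, 4, 0, 3, 5]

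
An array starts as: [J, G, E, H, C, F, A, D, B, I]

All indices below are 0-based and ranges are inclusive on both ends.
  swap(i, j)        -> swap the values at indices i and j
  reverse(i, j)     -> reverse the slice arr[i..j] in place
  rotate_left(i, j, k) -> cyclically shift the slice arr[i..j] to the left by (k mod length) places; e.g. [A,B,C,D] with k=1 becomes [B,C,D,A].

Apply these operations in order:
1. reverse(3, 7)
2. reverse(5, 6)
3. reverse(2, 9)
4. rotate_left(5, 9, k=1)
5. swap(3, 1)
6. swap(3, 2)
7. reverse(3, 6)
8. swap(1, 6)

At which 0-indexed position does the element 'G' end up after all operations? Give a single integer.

After 1 (reverse(3, 7)): [J, G, E, D, A, F, C, H, B, I]
After 2 (reverse(5, 6)): [J, G, E, D, A, C, F, H, B, I]
After 3 (reverse(2, 9)): [J, G, I, B, H, F, C, A, D, E]
After 4 (rotate_left(5, 9, k=1)): [J, G, I, B, H, C, A, D, E, F]
After 5 (swap(3, 1)): [J, B, I, G, H, C, A, D, E, F]
After 6 (swap(3, 2)): [J, B, G, I, H, C, A, D, E, F]
After 7 (reverse(3, 6)): [J, B, G, A, C, H, I, D, E, F]
After 8 (swap(1, 6)): [J, I, G, A, C, H, B, D, E, F]

Answer: 2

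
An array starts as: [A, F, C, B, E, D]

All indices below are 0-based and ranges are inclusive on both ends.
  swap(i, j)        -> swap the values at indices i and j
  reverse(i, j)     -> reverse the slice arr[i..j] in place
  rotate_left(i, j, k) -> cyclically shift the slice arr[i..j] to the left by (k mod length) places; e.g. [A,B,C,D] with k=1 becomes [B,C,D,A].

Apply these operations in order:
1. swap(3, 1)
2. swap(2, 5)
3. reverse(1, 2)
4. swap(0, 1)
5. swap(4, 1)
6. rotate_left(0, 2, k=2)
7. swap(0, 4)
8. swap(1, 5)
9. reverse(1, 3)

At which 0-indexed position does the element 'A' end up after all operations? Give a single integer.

After 1 (swap(3, 1)): [A, B, C, F, E, D]
After 2 (swap(2, 5)): [A, B, D, F, E, C]
After 3 (reverse(1, 2)): [A, D, B, F, E, C]
After 4 (swap(0, 1)): [D, A, B, F, E, C]
After 5 (swap(4, 1)): [D, E, B, F, A, C]
After 6 (rotate_left(0, 2, k=2)): [B, D, E, F, A, C]
After 7 (swap(0, 4)): [A, D, E, F, B, C]
After 8 (swap(1, 5)): [A, C, E, F, B, D]
After 9 (reverse(1, 3)): [A, F, E, C, B, D]

Answer: 0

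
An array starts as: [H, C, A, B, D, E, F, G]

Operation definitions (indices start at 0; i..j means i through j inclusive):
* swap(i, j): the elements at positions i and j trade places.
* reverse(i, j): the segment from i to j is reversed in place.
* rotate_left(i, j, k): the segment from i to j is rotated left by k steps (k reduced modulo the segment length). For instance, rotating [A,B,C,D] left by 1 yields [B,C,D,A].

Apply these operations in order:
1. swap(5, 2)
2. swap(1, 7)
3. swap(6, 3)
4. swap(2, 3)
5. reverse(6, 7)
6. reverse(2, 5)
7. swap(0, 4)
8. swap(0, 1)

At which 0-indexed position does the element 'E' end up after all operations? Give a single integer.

Answer: 1

Derivation:
After 1 (swap(5, 2)): [H, C, E, B, D, A, F, G]
After 2 (swap(1, 7)): [H, G, E, B, D, A, F, C]
After 3 (swap(6, 3)): [H, G, E, F, D, A, B, C]
After 4 (swap(2, 3)): [H, G, F, E, D, A, B, C]
After 5 (reverse(6, 7)): [H, G, F, E, D, A, C, B]
After 6 (reverse(2, 5)): [H, G, A, D, E, F, C, B]
After 7 (swap(0, 4)): [E, G, A, D, H, F, C, B]
After 8 (swap(0, 1)): [G, E, A, D, H, F, C, B]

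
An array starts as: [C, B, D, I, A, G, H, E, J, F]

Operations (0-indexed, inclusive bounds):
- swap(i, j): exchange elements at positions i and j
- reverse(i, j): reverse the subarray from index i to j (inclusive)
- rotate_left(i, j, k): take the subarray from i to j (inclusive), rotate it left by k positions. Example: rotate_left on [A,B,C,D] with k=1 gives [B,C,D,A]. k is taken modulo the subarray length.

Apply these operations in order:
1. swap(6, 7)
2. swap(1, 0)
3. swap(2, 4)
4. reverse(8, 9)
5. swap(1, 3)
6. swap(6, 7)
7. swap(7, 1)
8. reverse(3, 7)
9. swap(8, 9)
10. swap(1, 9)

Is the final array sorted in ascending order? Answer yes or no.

After 1 (swap(6, 7)): [C, B, D, I, A, G, E, H, J, F]
After 2 (swap(1, 0)): [B, C, D, I, A, G, E, H, J, F]
After 3 (swap(2, 4)): [B, C, A, I, D, G, E, H, J, F]
After 4 (reverse(8, 9)): [B, C, A, I, D, G, E, H, F, J]
After 5 (swap(1, 3)): [B, I, A, C, D, G, E, H, F, J]
After 6 (swap(6, 7)): [B, I, A, C, D, G, H, E, F, J]
After 7 (swap(7, 1)): [B, E, A, C, D, G, H, I, F, J]
After 8 (reverse(3, 7)): [B, E, A, I, H, G, D, C, F, J]
After 9 (swap(8, 9)): [B, E, A, I, H, G, D, C, J, F]
After 10 (swap(1, 9)): [B, F, A, I, H, G, D, C, J, E]

Answer: no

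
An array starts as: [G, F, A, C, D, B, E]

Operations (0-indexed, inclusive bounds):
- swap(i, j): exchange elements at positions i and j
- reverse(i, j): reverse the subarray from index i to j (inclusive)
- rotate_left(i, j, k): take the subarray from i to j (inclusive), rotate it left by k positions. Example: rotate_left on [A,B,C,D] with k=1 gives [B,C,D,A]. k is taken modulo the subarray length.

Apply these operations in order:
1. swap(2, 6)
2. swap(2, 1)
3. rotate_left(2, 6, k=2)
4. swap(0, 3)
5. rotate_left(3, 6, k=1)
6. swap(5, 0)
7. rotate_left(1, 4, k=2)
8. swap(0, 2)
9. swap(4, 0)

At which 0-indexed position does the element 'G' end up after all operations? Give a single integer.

Answer: 6

Derivation:
After 1 (swap(2, 6)): [G, F, E, C, D, B, A]
After 2 (swap(2, 1)): [G, E, F, C, D, B, A]
After 3 (rotate_left(2, 6, k=2)): [G, E, D, B, A, F, C]
After 4 (swap(0, 3)): [B, E, D, G, A, F, C]
After 5 (rotate_left(3, 6, k=1)): [B, E, D, A, F, C, G]
After 6 (swap(5, 0)): [C, E, D, A, F, B, G]
After 7 (rotate_left(1, 4, k=2)): [C, A, F, E, D, B, G]
After 8 (swap(0, 2)): [F, A, C, E, D, B, G]
After 9 (swap(4, 0)): [D, A, C, E, F, B, G]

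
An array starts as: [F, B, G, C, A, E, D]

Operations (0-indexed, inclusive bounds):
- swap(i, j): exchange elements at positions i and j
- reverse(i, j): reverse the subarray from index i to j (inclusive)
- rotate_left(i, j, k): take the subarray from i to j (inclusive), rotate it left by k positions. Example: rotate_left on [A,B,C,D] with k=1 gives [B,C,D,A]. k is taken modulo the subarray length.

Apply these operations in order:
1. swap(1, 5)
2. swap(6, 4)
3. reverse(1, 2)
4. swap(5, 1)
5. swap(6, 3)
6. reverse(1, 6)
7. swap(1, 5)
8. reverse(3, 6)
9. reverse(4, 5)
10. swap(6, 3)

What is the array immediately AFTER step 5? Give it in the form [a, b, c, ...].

Answer: [F, B, E, A, D, G, C]

Derivation:
After 1 (swap(1, 5)): [F, E, G, C, A, B, D]
After 2 (swap(6, 4)): [F, E, G, C, D, B, A]
After 3 (reverse(1, 2)): [F, G, E, C, D, B, A]
After 4 (swap(5, 1)): [F, B, E, C, D, G, A]
After 5 (swap(6, 3)): [F, B, E, A, D, G, C]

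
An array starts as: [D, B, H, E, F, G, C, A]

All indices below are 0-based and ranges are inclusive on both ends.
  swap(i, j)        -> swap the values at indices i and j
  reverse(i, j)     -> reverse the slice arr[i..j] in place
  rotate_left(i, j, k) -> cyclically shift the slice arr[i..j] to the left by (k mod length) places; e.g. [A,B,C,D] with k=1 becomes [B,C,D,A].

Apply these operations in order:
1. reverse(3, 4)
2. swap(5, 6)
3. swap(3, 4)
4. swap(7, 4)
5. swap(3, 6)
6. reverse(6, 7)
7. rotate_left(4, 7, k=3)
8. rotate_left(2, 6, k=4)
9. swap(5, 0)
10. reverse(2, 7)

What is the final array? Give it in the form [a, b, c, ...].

Answer: [E, B, F, A, D, G, H, C]

Derivation:
After 1 (reverse(3, 4)): [D, B, H, F, E, G, C, A]
After 2 (swap(5, 6)): [D, B, H, F, E, C, G, A]
After 3 (swap(3, 4)): [D, B, H, E, F, C, G, A]
After 4 (swap(7, 4)): [D, B, H, E, A, C, G, F]
After 5 (swap(3, 6)): [D, B, H, G, A, C, E, F]
After 6 (reverse(6, 7)): [D, B, H, G, A, C, F, E]
After 7 (rotate_left(4, 7, k=3)): [D, B, H, G, E, A, C, F]
After 8 (rotate_left(2, 6, k=4)): [D, B, C, H, G, E, A, F]
After 9 (swap(5, 0)): [E, B, C, H, G, D, A, F]
After 10 (reverse(2, 7)): [E, B, F, A, D, G, H, C]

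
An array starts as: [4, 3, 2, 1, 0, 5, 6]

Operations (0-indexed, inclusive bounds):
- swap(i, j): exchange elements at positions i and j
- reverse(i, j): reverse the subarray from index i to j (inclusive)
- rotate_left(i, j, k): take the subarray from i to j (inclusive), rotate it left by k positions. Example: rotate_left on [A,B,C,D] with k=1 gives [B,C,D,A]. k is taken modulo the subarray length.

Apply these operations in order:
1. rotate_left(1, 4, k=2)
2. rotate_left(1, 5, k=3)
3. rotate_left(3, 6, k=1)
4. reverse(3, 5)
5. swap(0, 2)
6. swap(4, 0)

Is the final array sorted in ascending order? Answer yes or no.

Answer: no

Derivation:
After 1 (rotate_left(1, 4, k=2)): [4, 1, 0, 3, 2, 5, 6]
After 2 (rotate_left(1, 5, k=3)): [4, 2, 5, 1, 0, 3, 6]
After 3 (rotate_left(3, 6, k=1)): [4, 2, 5, 0, 3, 6, 1]
After 4 (reverse(3, 5)): [4, 2, 5, 6, 3, 0, 1]
After 5 (swap(0, 2)): [5, 2, 4, 6, 3, 0, 1]
After 6 (swap(4, 0)): [3, 2, 4, 6, 5, 0, 1]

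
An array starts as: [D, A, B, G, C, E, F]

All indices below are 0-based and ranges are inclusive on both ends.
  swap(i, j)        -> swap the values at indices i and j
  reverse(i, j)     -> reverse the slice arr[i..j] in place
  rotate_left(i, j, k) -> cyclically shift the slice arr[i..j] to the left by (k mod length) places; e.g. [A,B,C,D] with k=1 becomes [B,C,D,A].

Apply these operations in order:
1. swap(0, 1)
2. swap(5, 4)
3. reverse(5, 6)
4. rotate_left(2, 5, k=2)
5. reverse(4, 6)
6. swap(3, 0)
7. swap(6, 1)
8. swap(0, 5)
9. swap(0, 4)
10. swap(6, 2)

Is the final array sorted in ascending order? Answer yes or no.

Answer: no

Derivation:
After 1 (swap(0, 1)): [A, D, B, G, C, E, F]
After 2 (swap(5, 4)): [A, D, B, G, E, C, F]
After 3 (reverse(5, 6)): [A, D, B, G, E, F, C]
After 4 (rotate_left(2, 5, k=2)): [A, D, E, F, B, G, C]
After 5 (reverse(4, 6)): [A, D, E, F, C, G, B]
After 6 (swap(3, 0)): [F, D, E, A, C, G, B]
After 7 (swap(6, 1)): [F, B, E, A, C, G, D]
After 8 (swap(0, 5)): [G, B, E, A, C, F, D]
After 9 (swap(0, 4)): [C, B, E, A, G, F, D]
After 10 (swap(6, 2)): [C, B, D, A, G, F, E]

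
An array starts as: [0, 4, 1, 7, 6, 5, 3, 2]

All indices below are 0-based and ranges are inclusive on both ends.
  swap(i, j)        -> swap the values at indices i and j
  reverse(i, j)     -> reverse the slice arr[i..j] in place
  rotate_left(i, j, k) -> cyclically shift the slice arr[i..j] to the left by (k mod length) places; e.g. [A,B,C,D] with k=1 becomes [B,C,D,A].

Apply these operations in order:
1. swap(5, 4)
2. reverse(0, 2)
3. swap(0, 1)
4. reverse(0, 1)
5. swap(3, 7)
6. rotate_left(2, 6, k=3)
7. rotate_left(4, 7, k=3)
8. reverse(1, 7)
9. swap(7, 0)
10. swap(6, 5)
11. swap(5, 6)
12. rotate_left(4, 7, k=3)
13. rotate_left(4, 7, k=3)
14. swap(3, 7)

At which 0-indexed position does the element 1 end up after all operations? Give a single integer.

Answer: 5

Derivation:
After 1 (swap(5, 4)): [0, 4, 1, 7, 5, 6, 3, 2]
After 2 (reverse(0, 2)): [1, 4, 0, 7, 5, 6, 3, 2]
After 3 (swap(0, 1)): [4, 1, 0, 7, 5, 6, 3, 2]
After 4 (reverse(0, 1)): [1, 4, 0, 7, 5, 6, 3, 2]
After 5 (swap(3, 7)): [1, 4, 0, 2, 5, 6, 3, 7]
After 6 (rotate_left(2, 6, k=3)): [1, 4, 6, 3, 0, 2, 5, 7]
After 7 (rotate_left(4, 7, k=3)): [1, 4, 6, 3, 7, 0, 2, 5]
After 8 (reverse(1, 7)): [1, 5, 2, 0, 7, 3, 6, 4]
After 9 (swap(7, 0)): [4, 5, 2, 0, 7, 3, 6, 1]
After 10 (swap(6, 5)): [4, 5, 2, 0, 7, 6, 3, 1]
After 11 (swap(5, 6)): [4, 5, 2, 0, 7, 3, 6, 1]
After 12 (rotate_left(4, 7, k=3)): [4, 5, 2, 0, 1, 7, 3, 6]
After 13 (rotate_left(4, 7, k=3)): [4, 5, 2, 0, 6, 1, 7, 3]
After 14 (swap(3, 7)): [4, 5, 2, 3, 6, 1, 7, 0]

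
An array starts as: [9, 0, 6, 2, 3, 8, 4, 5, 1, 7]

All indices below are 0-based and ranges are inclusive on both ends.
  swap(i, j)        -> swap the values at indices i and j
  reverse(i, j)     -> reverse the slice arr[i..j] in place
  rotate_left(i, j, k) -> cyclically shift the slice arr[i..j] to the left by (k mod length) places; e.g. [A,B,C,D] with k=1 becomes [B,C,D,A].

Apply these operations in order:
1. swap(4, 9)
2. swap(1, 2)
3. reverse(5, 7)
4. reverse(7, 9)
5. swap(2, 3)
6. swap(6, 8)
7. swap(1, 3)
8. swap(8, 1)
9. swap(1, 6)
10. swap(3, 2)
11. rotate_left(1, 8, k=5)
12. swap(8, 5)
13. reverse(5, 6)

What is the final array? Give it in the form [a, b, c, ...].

Answer: [9, 4, 3, 0, 1, 2, 5, 7, 6, 8]

Derivation:
After 1 (swap(4, 9)): [9, 0, 6, 2, 7, 8, 4, 5, 1, 3]
After 2 (swap(1, 2)): [9, 6, 0, 2, 7, 8, 4, 5, 1, 3]
After 3 (reverse(5, 7)): [9, 6, 0, 2, 7, 5, 4, 8, 1, 3]
After 4 (reverse(7, 9)): [9, 6, 0, 2, 7, 5, 4, 3, 1, 8]
After 5 (swap(2, 3)): [9, 6, 2, 0, 7, 5, 4, 3, 1, 8]
After 6 (swap(6, 8)): [9, 6, 2, 0, 7, 5, 1, 3, 4, 8]
After 7 (swap(1, 3)): [9, 0, 2, 6, 7, 5, 1, 3, 4, 8]
After 8 (swap(8, 1)): [9, 4, 2, 6, 7, 5, 1, 3, 0, 8]
After 9 (swap(1, 6)): [9, 1, 2, 6, 7, 5, 4, 3, 0, 8]
After 10 (swap(3, 2)): [9, 1, 6, 2, 7, 5, 4, 3, 0, 8]
After 11 (rotate_left(1, 8, k=5)): [9, 4, 3, 0, 1, 6, 2, 7, 5, 8]
After 12 (swap(8, 5)): [9, 4, 3, 0, 1, 5, 2, 7, 6, 8]
After 13 (reverse(5, 6)): [9, 4, 3, 0, 1, 2, 5, 7, 6, 8]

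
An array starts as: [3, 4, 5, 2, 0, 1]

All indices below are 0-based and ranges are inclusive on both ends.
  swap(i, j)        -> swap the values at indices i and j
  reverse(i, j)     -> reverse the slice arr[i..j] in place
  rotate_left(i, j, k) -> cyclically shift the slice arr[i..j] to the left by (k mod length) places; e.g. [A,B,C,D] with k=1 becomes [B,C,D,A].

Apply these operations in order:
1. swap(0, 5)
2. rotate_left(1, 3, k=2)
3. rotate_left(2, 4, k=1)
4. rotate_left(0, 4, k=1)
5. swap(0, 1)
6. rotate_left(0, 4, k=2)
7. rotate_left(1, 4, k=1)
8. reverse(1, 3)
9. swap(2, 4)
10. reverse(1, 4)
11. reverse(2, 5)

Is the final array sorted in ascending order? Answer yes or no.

After 1 (swap(0, 5)): [1, 4, 5, 2, 0, 3]
After 2 (rotate_left(1, 3, k=2)): [1, 2, 4, 5, 0, 3]
After 3 (rotate_left(2, 4, k=1)): [1, 2, 5, 0, 4, 3]
After 4 (rotate_left(0, 4, k=1)): [2, 5, 0, 4, 1, 3]
After 5 (swap(0, 1)): [5, 2, 0, 4, 1, 3]
After 6 (rotate_left(0, 4, k=2)): [0, 4, 1, 5, 2, 3]
After 7 (rotate_left(1, 4, k=1)): [0, 1, 5, 2, 4, 3]
After 8 (reverse(1, 3)): [0, 2, 5, 1, 4, 3]
After 9 (swap(2, 4)): [0, 2, 4, 1, 5, 3]
After 10 (reverse(1, 4)): [0, 5, 1, 4, 2, 3]
After 11 (reverse(2, 5)): [0, 5, 3, 2, 4, 1]

Answer: no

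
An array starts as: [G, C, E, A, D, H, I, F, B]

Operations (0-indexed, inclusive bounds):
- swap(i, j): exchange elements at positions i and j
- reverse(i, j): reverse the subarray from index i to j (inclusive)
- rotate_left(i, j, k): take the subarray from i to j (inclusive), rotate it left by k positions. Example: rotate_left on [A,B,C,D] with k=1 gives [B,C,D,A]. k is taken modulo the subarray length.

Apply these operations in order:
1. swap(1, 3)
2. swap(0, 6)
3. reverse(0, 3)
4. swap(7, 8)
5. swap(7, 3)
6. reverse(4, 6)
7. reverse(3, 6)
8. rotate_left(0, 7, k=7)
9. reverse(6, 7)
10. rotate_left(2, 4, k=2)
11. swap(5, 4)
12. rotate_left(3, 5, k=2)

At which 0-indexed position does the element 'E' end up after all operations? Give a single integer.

After 1 (swap(1, 3)): [G, A, E, C, D, H, I, F, B]
After 2 (swap(0, 6)): [I, A, E, C, D, H, G, F, B]
After 3 (reverse(0, 3)): [C, E, A, I, D, H, G, F, B]
After 4 (swap(7, 8)): [C, E, A, I, D, H, G, B, F]
After 5 (swap(7, 3)): [C, E, A, B, D, H, G, I, F]
After 6 (reverse(4, 6)): [C, E, A, B, G, H, D, I, F]
After 7 (reverse(3, 6)): [C, E, A, D, H, G, B, I, F]
After 8 (rotate_left(0, 7, k=7)): [I, C, E, A, D, H, G, B, F]
After 9 (reverse(6, 7)): [I, C, E, A, D, H, B, G, F]
After 10 (rotate_left(2, 4, k=2)): [I, C, D, E, A, H, B, G, F]
After 11 (swap(5, 4)): [I, C, D, E, H, A, B, G, F]
After 12 (rotate_left(3, 5, k=2)): [I, C, D, A, E, H, B, G, F]

Answer: 4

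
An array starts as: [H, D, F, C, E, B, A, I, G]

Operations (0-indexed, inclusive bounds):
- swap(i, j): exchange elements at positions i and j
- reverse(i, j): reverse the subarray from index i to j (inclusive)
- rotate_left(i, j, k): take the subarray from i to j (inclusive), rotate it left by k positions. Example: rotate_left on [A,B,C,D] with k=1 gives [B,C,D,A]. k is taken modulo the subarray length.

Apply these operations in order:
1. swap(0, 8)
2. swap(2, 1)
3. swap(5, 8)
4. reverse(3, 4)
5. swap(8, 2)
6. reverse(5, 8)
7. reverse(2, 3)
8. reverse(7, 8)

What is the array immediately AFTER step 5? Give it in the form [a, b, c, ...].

Answer: [G, F, B, E, C, H, A, I, D]

Derivation:
After 1 (swap(0, 8)): [G, D, F, C, E, B, A, I, H]
After 2 (swap(2, 1)): [G, F, D, C, E, B, A, I, H]
After 3 (swap(5, 8)): [G, F, D, C, E, H, A, I, B]
After 4 (reverse(3, 4)): [G, F, D, E, C, H, A, I, B]
After 5 (swap(8, 2)): [G, F, B, E, C, H, A, I, D]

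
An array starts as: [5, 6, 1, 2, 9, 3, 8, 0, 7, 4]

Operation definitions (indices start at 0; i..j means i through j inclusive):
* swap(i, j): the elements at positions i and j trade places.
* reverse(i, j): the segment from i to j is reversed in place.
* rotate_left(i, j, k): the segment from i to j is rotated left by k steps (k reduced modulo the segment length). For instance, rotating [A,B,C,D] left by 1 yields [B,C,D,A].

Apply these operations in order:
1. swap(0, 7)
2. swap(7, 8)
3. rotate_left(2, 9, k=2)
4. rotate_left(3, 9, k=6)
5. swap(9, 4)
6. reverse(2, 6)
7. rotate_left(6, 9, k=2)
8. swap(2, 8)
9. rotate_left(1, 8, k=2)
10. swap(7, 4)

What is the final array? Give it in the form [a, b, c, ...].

Answer: [0, 8, 1, 2, 6, 3, 7, 4, 9, 5]

Derivation:
After 1 (swap(0, 7)): [0, 6, 1, 2, 9, 3, 8, 5, 7, 4]
After 2 (swap(7, 8)): [0, 6, 1, 2, 9, 3, 8, 7, 5, 4]
After 3 (rotate_left(2, 9, k=2)): [0, 6, 9, 3, 8, 7, 5, 4, 1, 2]
After 4 (rotate_left(3, 9, k=6)): [0, 6, 9, 2, 3, 8, 7, 5, 4, 1]
After 5 (swap(9, 4)): [0, 6, 9, 2, 1, 8, 7, 5, 4, 3]
After 6 (reverse(2, 6)): [0, 6, 7, 8, 1, 2, 9, 5, 4, 3]
After 7 (rotate_left(6, 9, k=2)): [0, 6, 7, 8, 1, 2, 4, 3, 9, 5]
After 8 (swap(2, 8)): [0, 6, 9, 8, 1, 2, 4, 3, 7, 5]
After 9 (rotate_left(1, 8, k=2)): [0, 8, 1, 2, 4, 3, 7, 6, 9, 5]
After 10 (swap(7, 4)): [0, 8, 1, 2, 6, 3, 7, 4, 9, 5]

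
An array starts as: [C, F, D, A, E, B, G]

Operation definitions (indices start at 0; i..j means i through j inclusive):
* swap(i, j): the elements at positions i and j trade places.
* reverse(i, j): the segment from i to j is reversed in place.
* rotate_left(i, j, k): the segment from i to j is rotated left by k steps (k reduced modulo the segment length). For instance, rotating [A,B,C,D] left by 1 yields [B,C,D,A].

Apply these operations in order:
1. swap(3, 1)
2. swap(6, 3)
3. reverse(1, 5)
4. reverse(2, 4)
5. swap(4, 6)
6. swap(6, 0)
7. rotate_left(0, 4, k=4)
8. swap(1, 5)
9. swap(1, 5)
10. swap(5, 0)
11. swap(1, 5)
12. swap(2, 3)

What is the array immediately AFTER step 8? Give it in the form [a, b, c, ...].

Answer: [F, A, B, D, G, E, C]

Derivation:
After 1 (swap(3, 1)): [C, A, D, F, E, B, G]
After 2 (swap(6, 3)): [C, A, D, G, E, B, F]
After 3 (reverse(1, 5)): [C, B, E, G, D, A, F]
After 4 (reverse(2, 4)): [C, B, D, G, E, A, F]
After 5 (swap(4, 6)): [C, B, D, G, F, A, E]
After 6 (swap(6, 0)): [E, B, D, G, F, A, C]
After 7 (rotate_left(0, 4, k=4)): [F, E, B, D, G, A, C]
After 8 (swap(1, 5)): [F, A, B, D, G, E, C]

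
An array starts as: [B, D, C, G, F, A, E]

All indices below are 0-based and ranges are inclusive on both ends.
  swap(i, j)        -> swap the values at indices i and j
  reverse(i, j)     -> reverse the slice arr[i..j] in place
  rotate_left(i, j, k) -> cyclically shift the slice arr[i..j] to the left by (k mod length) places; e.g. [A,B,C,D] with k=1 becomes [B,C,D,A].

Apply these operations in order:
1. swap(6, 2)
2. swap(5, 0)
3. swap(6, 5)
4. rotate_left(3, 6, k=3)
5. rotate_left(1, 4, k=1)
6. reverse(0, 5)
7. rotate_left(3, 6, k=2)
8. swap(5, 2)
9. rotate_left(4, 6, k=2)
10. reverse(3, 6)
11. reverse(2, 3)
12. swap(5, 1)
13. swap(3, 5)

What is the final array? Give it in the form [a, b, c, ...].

After 1 (swap(6, 2)): [B, D, E, G, F, A, C]
After 2 (swap(5, 0)): [A, D, E, G, F, B, C]
After 3 (swap(6, 5)): [A, D, E, G, F, C, B]
After 4 (rotate_left(3, 6, k=3)): [A, D, E, B, G, F, C]
After 5 (rotate_left(1, 4, k=1)): [A, E, B, G, D, F, C]
After 6 (reverse(0, 5)): [F, D, G, B, E, A, C]
After 7 (rotate_left(3, 6, k=2)): [F, D, G, A, C, B, E]
After 8 (swap(5, 2)): [F, D, B, A, C, G, E]
After 9 (rotate_left(4, 6, k=2)): [F, D, B, A, E, C, G]
After 10 (reverse(3, 6)): [F, D, B, G, C, E, A]
After 11 (reverse(2, 3)): [F, D, G, B, C, E, A]
After 12 (swap(5, 1)): [F, E, G, B, C, D, A]
After 13 (swap(3, 5)): [F, E, G, D, C, B, A]

Answer: [F, E, G, D, C, B, A]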